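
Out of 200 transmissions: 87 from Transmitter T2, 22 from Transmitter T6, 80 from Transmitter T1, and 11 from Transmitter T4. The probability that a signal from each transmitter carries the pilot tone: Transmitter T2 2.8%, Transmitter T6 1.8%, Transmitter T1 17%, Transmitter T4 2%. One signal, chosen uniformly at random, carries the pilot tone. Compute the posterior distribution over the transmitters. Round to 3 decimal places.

Unnormalized posteriors (prior × likelihood):
  Transmitter T2: 0.435 × 0.028 = 0.01218
  Transmitter T6: 0.11 × 0.018 = 0.00198
  Transmitter T1: 0.4 × 0.17 = 0.068
  Transmitter T4: 0.055 × 0.02 = 0.0011
Total = 0.08326.
P(Transmitter T2 | pilot) = 0.01218/0.08326 ≈ 0.146
P(Transmitter T6 | pilot) = 0.00198/0.08326 ≈ 0.024
P(Transmitter T1 | pilot) = 0.068/0.08326 ≈ 0.817
P(Transmitter T4 | pilot) = 0.0011/0.08326 ≈ 0.013

Transmitter T2 0.146, Transmitter T6 0.024, Transmitter T1 0.817, Transmitter T4 0.013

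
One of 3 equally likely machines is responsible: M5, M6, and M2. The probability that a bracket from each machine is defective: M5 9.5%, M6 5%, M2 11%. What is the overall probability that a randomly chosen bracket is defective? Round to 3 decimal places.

0.085

With a uniform prior (1/3 each), posterior ∝ likelihood:
  M5: 0.095
  M6: 0.05
  M2: 0.11
P(defective) = (1/3) × (0.095 + 0.05 + 0.11) = 0.255/3 ≈ 0.085.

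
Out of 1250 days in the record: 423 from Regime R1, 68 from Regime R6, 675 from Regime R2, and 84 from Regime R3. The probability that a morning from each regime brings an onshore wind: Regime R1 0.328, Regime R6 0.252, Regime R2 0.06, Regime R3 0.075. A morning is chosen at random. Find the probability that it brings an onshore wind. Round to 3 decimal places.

By Bayes' rule, posterior ∝ prior × likelihood:
  Regime R1: 0.3384 × 0.328 = 0.1109952
  Regime R6: 0.0544 × 0.252 = 0.0137088
  Regime R2: 0.54 × 0.06 = 0.0324
  Regime R3: 0.0672 × 0.075 = 0.00504
P(onshore) = 0.1109952 + 0.0137088 + 0.0324 + 0.00504 = 0.162144 → 0.162.

0.162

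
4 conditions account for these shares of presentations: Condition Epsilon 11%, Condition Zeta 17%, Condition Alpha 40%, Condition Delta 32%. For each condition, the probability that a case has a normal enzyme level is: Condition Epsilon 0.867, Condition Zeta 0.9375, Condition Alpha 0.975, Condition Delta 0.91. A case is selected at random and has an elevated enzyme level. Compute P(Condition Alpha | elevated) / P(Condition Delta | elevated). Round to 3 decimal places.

0.347

Taking complements, P(elevated | each) = Condition Epsilon 0.133, Condition Zeta 0.0625, Condition Alpha 0.025, Condition Delta 0.09.
Unnormalized posteriors (prior × likelihood):
  Condition Epsilon: 0.11 × 0.133 = 0.01463
  Condition Zeta: 0.17 × 0.0625 = 0.010625
  Condition Alpha: 0.4 × 0.025 = 0.01
  Condition Delta: 0.32 × 0.09 = 0.0288
Total = 0.064055.
The ratio is 0.01 / 0.0288 (the normalizer cancels) = 0.347.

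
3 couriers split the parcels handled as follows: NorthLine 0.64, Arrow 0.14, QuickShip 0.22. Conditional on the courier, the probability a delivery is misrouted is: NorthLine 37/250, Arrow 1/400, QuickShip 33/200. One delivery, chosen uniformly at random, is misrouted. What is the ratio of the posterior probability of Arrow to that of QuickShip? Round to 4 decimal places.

0.0096

By Bayes' rule, posterior ∝ prior × likelihood:
  NorthLine: 0.64 × 0.148 = 0.09472
  Arrow: 0.14 × 0.0025 = 0.00035
  QuickShip: 0.22 × 0.165 = 0.0363
Normalizing constant = 0.13137.
The ratio is 0.00035 / 0.0363 (the normalizer cancels) = 0.0096.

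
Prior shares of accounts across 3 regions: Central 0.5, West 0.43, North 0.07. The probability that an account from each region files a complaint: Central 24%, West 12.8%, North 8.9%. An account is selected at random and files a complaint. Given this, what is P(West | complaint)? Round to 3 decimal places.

Unnormalized posteriors (prior × likelihood):
  Central: 0.5 × 0.24 = 0.12
  West: 0.43 × 0.128 = 0.05504
  North: 0.07 × 0.089 = 0.00623
Normalizing constant = 0.18127.
P(West | evidence) = 0.05504 / 0.18127 ≈ 0.304.

0.304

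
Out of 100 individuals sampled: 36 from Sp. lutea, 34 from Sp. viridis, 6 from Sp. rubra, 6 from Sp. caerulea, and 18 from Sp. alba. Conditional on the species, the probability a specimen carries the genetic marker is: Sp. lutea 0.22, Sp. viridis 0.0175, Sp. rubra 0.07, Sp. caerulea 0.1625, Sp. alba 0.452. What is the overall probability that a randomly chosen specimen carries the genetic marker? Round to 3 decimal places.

Unnormalized posteriors (prior × likelihood):
  Sp. lutea: 0.36 × 0.22 = 0.0792
  Sp. viridis: 0.34 × 0.0175 = 0.00595
  Sp. rubra: 0.06 × 0.07 = 0.0042
  Sp. caerulea: 0.06 × 0.1625 = 0.00975
  Sp. alba: 0.18 × 0.452 = 0.08136
P(marker) = 0.0792 + 0.00595 + 0.0042 + 0.00975 + 0.08136 = 0.18046 → 0.180.

0.180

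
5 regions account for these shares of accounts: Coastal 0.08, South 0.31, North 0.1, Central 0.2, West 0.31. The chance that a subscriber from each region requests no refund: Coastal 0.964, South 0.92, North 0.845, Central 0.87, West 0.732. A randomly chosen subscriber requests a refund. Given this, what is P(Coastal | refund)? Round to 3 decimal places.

0.019

Taking complements, P(refund | each) = Coastal 0.036, South 0.08, North 0.155, Central 0.13, West 0.268.
Prior × likelihood for each hypothesis:
  Coastal: 0.08 × 0.036 = 0.00288
  South: 0.31 × 0.08 = 0.0248
  North: 0.1 × 0.155 = 0.0155
  Central: 0.2 × 0.13 = 0.026
  West: 0.31 × 0.268 = 0.08308
Total = 0.15226.
P(Coastal | evidence) = 0.00288 / 0.15226 ≈ 0.019.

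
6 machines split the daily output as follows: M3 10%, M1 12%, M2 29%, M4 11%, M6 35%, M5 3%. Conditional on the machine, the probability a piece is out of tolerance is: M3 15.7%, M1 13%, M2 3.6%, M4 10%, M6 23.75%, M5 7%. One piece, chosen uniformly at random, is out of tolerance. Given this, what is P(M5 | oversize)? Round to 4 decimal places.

0.0152

Compute prior × likelihood for every hypothesis:
  M3: 0.1 × 0.157 = 0.0157
  M1: 0.12 × 0.13 = 0.0156
  M2: 0.29 × 0.036 = 0.01044
  M4: 0.11 × 0.1 = 0.011
  M6: 0.35 × 0.2375 = 0.083125
  M5: 0.03 × 0.07 = 0.0021
Sum = 0.137965.
P(M5 | evidence) = 0.0021 / 0.137965 ≈ 0.0152.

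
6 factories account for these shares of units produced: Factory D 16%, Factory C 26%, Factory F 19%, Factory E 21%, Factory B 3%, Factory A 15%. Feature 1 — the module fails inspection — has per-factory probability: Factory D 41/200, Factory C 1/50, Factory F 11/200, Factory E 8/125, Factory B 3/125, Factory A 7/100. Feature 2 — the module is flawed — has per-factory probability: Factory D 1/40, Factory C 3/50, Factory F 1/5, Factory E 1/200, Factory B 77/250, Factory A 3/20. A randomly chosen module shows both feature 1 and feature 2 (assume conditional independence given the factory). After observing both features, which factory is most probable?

By Bayes' rule, posterior ∝ prior × likelihood:
  Factory D: 0.16 × 0.205 × 0.025 = 0.00082
  Factory C: 0.26 × 0.02 × 0.06 = 0.000312
  Factory F: 0.19 × 0.055 × 0.2 = 0.00209
  Factory E: 0.21 × 0.064 × 0.005 = 0.0000672
  Factory B: 0.03 × 0.024 × 0.308 = 0.00022176
  Factory A: 0.15 × 0.07 × 0.15 = 0.001575
Normalizing constant = 0.00508596.
Largest term belongs to Factory F, so Factory F is most probable.

Factory F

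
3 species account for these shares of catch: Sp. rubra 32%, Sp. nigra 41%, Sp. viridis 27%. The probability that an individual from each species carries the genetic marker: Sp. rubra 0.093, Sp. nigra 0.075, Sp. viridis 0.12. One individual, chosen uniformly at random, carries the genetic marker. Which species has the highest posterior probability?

Prior × likelihood for each hypothesis:
  Sp. rubra: 0.32 × 0.093 = 0.02976
  Sp. nigra: 0.41 × 0.075 = 0.03075
  Sp. viridis: 0.27 × 0.12 = 0.0324
Sum = 0.09291.
Largest term belongs to Sp. viridis, so Sp. viridis is most probable.

Sp. viridis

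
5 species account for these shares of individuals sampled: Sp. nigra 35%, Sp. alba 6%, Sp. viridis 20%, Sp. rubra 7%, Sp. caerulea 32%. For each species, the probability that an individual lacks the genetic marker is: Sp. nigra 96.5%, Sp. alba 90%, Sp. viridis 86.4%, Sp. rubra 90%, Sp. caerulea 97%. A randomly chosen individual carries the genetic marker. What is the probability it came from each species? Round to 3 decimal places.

Taking complements, P(marker | each) = Sp. nigra 0.035, Sp. alba 0.1, Sp. viridis 0.136, Sp. rubra 0.1, Sp. caerulea 0.03.
Prior × likelihood for each hypothesis:
  Sp. nigra: 0.35 × 0.035 = 0.01225
  Sp. alba: 0.06 × 0.1 = 0.006
  Sp. viridis: 0.2 × 0.136 = 0.0272
  Sp. rubra: 0.07 × 0.1 = 0.007
  Sp. caerulea: 0.32 × 0.03 = 0.0096
Normalizing constant = 0.06205.
P(Sp. nigra | marker) = 0.01225/0.06205 ≈ 0.197
P(Sp. alba | marker) = 0.006/0.06205 ≈ 0.097
P(Sp. viridis | marker) = 0.0272/0.06205 ≈ 0.438
P(Sp. rubra | marker) = 0.007/0.06205 ≈ 0.113
P(Sp. caerulea | marker) = 0.0096/0.06205 ≈ 0.155
(Check: 0.197+0.097+0.438+0.113+0.155 = 1.000.)

Sp. nigra 0.197, Sp. alba 0.097, Sp. viridis 0.438, Sp. rubra 0.113, Sp. caerulea 0.155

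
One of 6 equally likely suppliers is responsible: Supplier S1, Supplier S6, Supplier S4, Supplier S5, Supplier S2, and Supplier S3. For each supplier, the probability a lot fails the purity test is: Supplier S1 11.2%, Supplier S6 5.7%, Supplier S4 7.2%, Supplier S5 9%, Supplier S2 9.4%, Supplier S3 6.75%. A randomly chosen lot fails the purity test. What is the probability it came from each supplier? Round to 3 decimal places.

Supplier S1 0.227, Supplier S6 0.116, Supplier S4 0.146, Supplier S5 0.183, Supplier S2 0.191, Supplier S3 0.137

With a uniform prior (1/6 each), posterior ∝ likelihood:
  Supplier S1: 0.112
  Supplier S6: 0.057
  Supplier S4: 0.072
  Supplier S5: 0.09
  Supplier S2: 0.094
  Supplier S3: 0.0675
Normalizing constant = 0.4925.
P(Supplier S1 | off-spec) = 0.112/0.4925 ≈ 0.227
P(Supplier S6 | off-spec) = 0.057/0.4925 ≈ 0.116
P(Supplier S4 | off-spec) = 0.072/0.4925 ≈ 0.146
P(Supplier S5 | off-spec) = 0.09/0.4925 ≈ 0.183
P(Supplier S2 | off-spec) = 0.094/0.4925 ≈ 0.191
P(Supplier S3 | off-spec) = 0.0675/0.4925 ≈ 0.137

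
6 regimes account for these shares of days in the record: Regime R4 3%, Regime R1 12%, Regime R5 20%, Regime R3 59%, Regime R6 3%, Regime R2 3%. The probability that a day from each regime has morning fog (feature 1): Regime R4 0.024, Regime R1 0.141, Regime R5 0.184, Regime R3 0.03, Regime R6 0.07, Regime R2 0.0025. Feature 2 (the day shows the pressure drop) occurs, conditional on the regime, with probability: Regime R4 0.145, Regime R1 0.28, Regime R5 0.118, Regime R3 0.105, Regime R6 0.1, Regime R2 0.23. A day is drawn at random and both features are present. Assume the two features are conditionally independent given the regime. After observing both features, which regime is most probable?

By Bayes' rule, posterior ∝ prior × likelihood:
  Regime R4: 0.03 × 0.024 × 0.145 = 0.0001044
  Regime R1: 0.12 × 0.141 × 0.28 = 0.0047376
  Regime R5: 0.2 × 0.184 × 0.118 = 0.0043424
  Regime R3: 0.59 × 0.03 × 0.105 = 0.0018585
  Regime R6: 0.03 × 0.07 × 0.1 = 0.00021
  Regime R2: 0.03 × 0.0025 × 0.23 = 0.00001725
Total = 0.01127015.
Largest term belongs to Regime R1, so Regime R1 is most probable.

Regime R1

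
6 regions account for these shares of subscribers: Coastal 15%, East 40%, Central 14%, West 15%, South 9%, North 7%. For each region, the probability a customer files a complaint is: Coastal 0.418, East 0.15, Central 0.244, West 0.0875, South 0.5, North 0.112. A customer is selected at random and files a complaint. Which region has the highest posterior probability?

Coastal

Prior × likelihood for each hypothesis:
  Coastal: 0.15 × 0.418 = 0.0627
  East: 0.4 × 0.15 = 0.06
  Central: 0.14 × 0.244 = 0.03416
  West: 0.15 × 0.0875 = 0.013125
  South: 0.09 × 0.5 = 0.045
  North: 0.07 × 0.112 = 0.00784
Normalizing constant = 0.222825.
Largest term belongs to Coastal, so Coastal is most probable.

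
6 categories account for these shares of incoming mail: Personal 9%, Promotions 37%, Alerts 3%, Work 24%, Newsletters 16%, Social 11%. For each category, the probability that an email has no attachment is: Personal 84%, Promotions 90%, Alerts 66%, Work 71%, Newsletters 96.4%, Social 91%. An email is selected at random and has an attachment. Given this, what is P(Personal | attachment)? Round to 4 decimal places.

Taking complements, P(attachment | each) = Personal 0.16, Promotions 0.1, Alerts 0.34, Work 0.29, Newsletters 0.036, Social 0.09.
Compute prior × likelihood for every hypothesis:
  Personal: 0.09 × 0.16 = 0.0144
  Promotions: 0.37 × 0.1 = 0.037
  Alerts: 0.03 × 0.34 = 0.0102
  Work: 0.24 × 0.29 = 0.0696
  Newsletters: 0.16 × 0.036 = 0.00576
  Social: 0.11 × 0.09 = 0.0099
Normalizing constant = 0.14686.
P(Personal | evidence) = 0.0144 / 0.14686 ≈ 0.0981.

0.0981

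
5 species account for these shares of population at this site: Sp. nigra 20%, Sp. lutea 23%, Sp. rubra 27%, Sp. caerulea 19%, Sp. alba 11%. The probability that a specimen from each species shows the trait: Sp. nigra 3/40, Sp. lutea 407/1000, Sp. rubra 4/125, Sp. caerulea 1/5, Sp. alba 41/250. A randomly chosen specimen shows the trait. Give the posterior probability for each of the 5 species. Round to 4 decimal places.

Compute prior × likelihood for every hypothesis:
  Sp. nigra: 0.2 × 0.075 = 0.015
  Sp. lutea: 0.23 × 0.407 = 0.09361
  Sp. rubra: 0.27 × 0.032 = 0.00864
  Sp. caerulea: 0.19 × 0.2 = 0.038
  Sp. alba: 0.11 × 0.164 = 0.01804
Total = 0.17329.
P(Sp. nigra | trait) = 0.015/0.17329 ≈ 0.0866
P(Sp. lutea | trait) = 0.09361/0.17329 ≈ 0.5402
P(Sp. rubra | trait) = 0.00864/0.17329 ≈ 0.0499
P(Sp. caerulea | trait) = 0.038/0.17329 ≈ 0.2193
P(Sp. alba | trait) = 0.01804/0.17329 ≈ 0.1041

Sp. nigra 0.0866, Sp. lutea 0.5402, Sp. rubra 0.0499, Sp. caerulea 0.2193, Sp. alba 0.1041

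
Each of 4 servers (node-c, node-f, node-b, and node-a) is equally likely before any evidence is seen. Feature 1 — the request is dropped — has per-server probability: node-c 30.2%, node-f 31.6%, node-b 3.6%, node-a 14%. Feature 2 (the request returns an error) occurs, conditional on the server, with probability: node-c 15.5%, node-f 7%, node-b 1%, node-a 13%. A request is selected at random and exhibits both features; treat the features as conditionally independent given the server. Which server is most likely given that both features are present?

node-c

With a uniform prior (1/4 each), posterior ∝ likelihood:
  node-c: 0.302 × 0.155 = 0.04681
  node-f: 0.316 × 0.07 = 0.02212
  node-b: 0.036 × 0.01 = 0.00036
  node-a: 0.14 × 0.13 = 0.0182
Sum = 0.08749.
Largest term belongs to node-c, so node-c is most probable.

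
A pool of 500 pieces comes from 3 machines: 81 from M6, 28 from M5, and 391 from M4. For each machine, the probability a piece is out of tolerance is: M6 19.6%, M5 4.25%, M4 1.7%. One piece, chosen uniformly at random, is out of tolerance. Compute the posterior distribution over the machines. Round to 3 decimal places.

Unnormalized posteriors (prior × likelihood):
  M6: 0.162 × 0.196 = 0.031752
  M5: 0.056 × 0.0425 = 0.00238
  M4: 0.782 × 0.017 = 0.013294
Sum = 0.047426.
P(M6 | oversize) = 0.031752/0.047426 ≈ 0.670
P(M5 | oversize) = 0.00238/0.047426 ≈ 0.050
P(M4 | oversize) = 0.013294/0.047426 ≈ 0.280

M6 0.670, M5 0.050, M4 0.280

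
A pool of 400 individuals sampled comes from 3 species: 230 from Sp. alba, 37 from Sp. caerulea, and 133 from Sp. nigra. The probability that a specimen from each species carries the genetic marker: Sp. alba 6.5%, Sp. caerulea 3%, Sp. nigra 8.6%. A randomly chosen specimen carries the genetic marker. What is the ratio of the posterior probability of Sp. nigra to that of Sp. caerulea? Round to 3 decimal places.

10.305

Prior × likelihood for each hypothesis:
  Sp. alba: 0.575 × 0.065 = 0.037375
  Sp. caerulea: 0.0925 × 0.03 = 0.002775
  Sp. nigra: 0.3325 × 0.086 = 0.028595
Sum = 0.068745.
The ratio is 0.028595 / 0.002775 (the normalizer cancels) = 10.305.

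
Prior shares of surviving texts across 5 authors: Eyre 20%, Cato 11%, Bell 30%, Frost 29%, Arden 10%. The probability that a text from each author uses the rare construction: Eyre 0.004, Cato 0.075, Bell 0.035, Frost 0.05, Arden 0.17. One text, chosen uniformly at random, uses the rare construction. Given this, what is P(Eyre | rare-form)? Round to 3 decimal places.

Prior × likelihood for each hypothesis:
  Eyre: 0.2 × 0.004 = 0.0008
  Cato: 0.11 × 0.075 = 0.00825
  Bell: 0.3 × 0.035 = 0.0105
  Frost: 0.29 × 0.05 = 0.0145
  Arden: 0.1 × 0.17 = 0.017
Normalizing constant = 0.05105.
P(Eyre | evidence) = 0.0008 / 0.05105 ≈ 0.016.

0.016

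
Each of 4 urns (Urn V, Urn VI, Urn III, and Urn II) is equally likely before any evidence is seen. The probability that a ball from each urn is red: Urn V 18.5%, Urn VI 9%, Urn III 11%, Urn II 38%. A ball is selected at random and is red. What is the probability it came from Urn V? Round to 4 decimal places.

0.2418

With a uniform prior (1/4 each), posterior ∝ likelihood:
  Urn V: 0.185
  Urn VI: 0.09
  Urn III: 0.11
  Urn II: 0.38
Sum = 0.765.
P(Urn V | evidence) = 0.185 / 0.765 ≈ 0.2418.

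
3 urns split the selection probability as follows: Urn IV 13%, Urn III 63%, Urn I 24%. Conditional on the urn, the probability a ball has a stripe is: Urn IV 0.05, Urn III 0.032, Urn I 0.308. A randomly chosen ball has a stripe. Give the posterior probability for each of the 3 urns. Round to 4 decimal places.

Urn IV 0.0646, Urn III 0.2004, Urn I 0.7349

By Bayes' rule, posterior ∝ prior × likelihood:
  Urn IV: 0.13 × 0.05 = 0.0065
  Urn III: 0.63 × 0.032 = 0.02016
  Urn I: 0.24 × 0.308 = 0.07392
Total = 0.10058.
P(Urn IV | striped) = 0.0065/0.10058 ≈ 0.0646
P(Urn III | striped) = 0.02016/0.10058 ≈ 0.2004
P(Urn I | striped) = 0.07392/0.10058 ≈ 0.7349
(Check: 0.0646+0.2004+0.7349 = 0.9999.)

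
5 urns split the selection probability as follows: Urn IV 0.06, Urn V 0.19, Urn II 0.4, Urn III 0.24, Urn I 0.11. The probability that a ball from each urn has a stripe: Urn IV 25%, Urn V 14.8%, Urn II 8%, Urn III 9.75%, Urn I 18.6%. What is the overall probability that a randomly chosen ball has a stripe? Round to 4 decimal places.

0.1190

Compute prior × likelihood for every hypothesis:
  Urn IV: 0.06 × 0.25 = 0.015
  Urn V: 0.19 × 0.148 = 0.02812
  Urn II: 0.4 × 0.08 = 0.032
  Urn III: 0.24 × 0.0975 = 0.0234
  Urn I: 0.11 × 0.186 = 0.02046
P(striped) = 0.015 + 0.02812 + 0.032 + 0.0234 + 0.02046 = 0.11898 → 0.1190.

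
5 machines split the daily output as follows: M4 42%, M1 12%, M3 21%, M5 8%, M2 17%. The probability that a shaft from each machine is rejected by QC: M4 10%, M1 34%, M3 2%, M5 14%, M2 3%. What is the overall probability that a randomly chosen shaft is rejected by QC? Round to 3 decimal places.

0.103

Compute prior × likelihood for every hypothesis:
  M4: 0.42 × 0.1 = 0.042
  M1: 0.12 × 0.34 = 0.0408
  M3: 0.21 × 0.02 = 0.0042
  M5: 0.08 × 0.14 = 0.0112
  M2: 0.17 × 0.03 = 0.0051
P(rejected) = 0.042 + 0.0408 + 0.0042 + 0.0112 + 0.0051 = 0.1033 → 0.103.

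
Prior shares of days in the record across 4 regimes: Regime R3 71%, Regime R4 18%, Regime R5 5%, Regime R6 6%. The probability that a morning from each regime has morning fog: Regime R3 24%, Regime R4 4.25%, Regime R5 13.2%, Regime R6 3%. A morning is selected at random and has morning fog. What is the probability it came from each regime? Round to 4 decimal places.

By Bayes' rule, posterior ∝ prior × likelihood:
  Regime R3: 0.71 × 0.24 = 0.1704
  Regime R4: 0.18 × 0.0425 = 0.00765
  Regime R5: 0.05 × 0.132 = 0.0066
  Regime R6: 0.06 × 0.03 = 0.0018
Sum = 0.18645.
P(Regime R3 | fog) = 0.1704/0.18645 ≈ 0.9139
P(Regime R4 | fog) = 0.00765/0.18645 ≈ 0.0410
P(Regime R5 | fog) = 0.0066/0.18645 ≈ 0.0354
P(Regime R6 | fog) = 0.0018/0.18645 ≈ 0.0097

Regime R3 0.9139, Regime R4 0.0410, Regime R5 0.0354, Regime R6 0.0097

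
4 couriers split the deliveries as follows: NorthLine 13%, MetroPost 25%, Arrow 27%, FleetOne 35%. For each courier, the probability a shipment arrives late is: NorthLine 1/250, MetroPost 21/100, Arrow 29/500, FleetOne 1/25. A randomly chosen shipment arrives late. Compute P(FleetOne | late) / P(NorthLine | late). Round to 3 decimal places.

By Bayes' rule, posterior ∝ prior × likelihood:
  NorthLine: 0.13 × 0.004 = 0.00052
  MetroPost: 0.25 × 0.21 = 0.0525
  Arrow: 0.27 × 0.058 = 0.01566
  FleetOne: 0.35 × 0.04 = 0.014
Sum = 0.08268.
The ratio is 0.014 / 0.00052 (the normalizer cancels) = 26.923.

26.923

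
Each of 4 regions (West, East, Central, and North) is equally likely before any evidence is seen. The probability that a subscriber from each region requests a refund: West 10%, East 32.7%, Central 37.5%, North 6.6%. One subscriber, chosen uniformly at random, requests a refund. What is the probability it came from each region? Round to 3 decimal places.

Since the prior is uniform, the posterior is proportional to the likelihood:
  West: 0.1
  East: 0.327
  Central: 0.375
  North: 0.066
Sum = 0.868.
P(West | refund) = 0.1/0.868 ≈ 0.115
P(East | refund) = 0.327/0.868 ≈ 0.377
P(Central | refund) = 0.375/0.868 ≈ 0.432
P(North | refund) = 0.066/0.868 ≈ 0.076

West 0.115, East 0.377, Central 0.432, North 0.076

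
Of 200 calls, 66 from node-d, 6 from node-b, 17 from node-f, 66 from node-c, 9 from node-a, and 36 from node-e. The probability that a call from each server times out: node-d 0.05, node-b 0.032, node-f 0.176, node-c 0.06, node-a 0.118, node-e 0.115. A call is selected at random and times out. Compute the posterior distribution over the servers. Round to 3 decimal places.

Compute prior × likelihood for every hypothesis:
  node-d: 0.33 × 0.05 = 0.0165
  node-b: 0.03 × 0.032 = 0.00096
  node-f: 0.085 × 0.176 = 0.01496
  node-c: 0.33 × 0.06 = 0.0198
  node-a: 0.045 × 0.118 = 0.00531
  node-e: 0.18 × 0.115 = 0.0207
Normalizing constant = 0.07823.
P(node-d | timeout) = 0.0165/0.07823 ≈ 0.211
P(node-b | timeout) = 0.00096/0.07823 ≈ 0.012
P(node-f | timeout) = 0.01496/0.07823 ≈ 0.191
P(node-c | timeout) = 0.0198/0.07823 ≈ 0.253
P(node-a | timeout) = 0.00531/0.07823 ≈ 0.068
P(node-e | timeout) = 0.0207/0.07823 ≈ 0.265

node-d 0.211, node-b 0.012, node-f 0.191, node-c 0.253, node-a 0.068, node-e 0.265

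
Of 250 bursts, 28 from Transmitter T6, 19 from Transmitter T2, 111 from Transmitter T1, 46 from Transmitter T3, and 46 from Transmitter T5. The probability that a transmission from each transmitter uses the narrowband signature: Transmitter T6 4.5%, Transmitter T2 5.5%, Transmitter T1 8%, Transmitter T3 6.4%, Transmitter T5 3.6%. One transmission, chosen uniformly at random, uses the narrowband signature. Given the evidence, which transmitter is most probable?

Transmitter T1

Prior × likelihood for each hypothesis:
  Transmitter T6: 0.112 × 0.045 = 0.00504
  Transmitter T2: 0.076 × 0.055 = 0.00418
  Transmitter T1: 0.444 × 0.08 = 0.03552
  Transmitter T3: 0.184 × 0.064 = 0.011776
  Transmitter T5: 0.184 × 0.036 = 0.006624
Total = 0.06314.
Largest term belongs to Transmitter T1, so Transmitter T1 is most probable.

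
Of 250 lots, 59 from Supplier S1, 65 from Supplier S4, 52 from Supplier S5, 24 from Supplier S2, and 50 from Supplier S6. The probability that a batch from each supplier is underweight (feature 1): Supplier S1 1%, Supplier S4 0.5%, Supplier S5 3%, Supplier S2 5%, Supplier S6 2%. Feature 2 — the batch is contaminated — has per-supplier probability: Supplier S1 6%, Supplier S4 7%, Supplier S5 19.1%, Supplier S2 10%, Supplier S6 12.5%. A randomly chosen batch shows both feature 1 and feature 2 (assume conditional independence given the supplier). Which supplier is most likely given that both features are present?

By Bayes' rule, posterior ∝ prior × likelihood:
  Supplier S1: 0.236 × 0.01 × 0.06 = 0.0001416
  Supplier S4: 0.26 × 0.005 × 0.07 = 0.000091
  Supplier S5: 0.208 × 0.03 × 0.191 = 0.00119184
  Supplier S2: 0.096 × 0.05 × 0.1 = 0.00048
  Supplier S6: 0.2 × 0.02 × 0.125 = 0.0005
Total = 0.00240444.
Largest term belongs to Supplier S5, so Supplier S5 is most probable.

Supplier S5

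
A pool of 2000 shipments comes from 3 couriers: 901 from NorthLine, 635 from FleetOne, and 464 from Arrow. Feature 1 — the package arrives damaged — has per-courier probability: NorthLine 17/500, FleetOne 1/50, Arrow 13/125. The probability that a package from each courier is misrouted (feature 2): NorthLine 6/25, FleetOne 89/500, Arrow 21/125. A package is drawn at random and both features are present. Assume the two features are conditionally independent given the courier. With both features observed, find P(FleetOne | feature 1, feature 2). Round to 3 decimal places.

0.128

Unnormalized posteriors (prior × likelihood):
  NorthLine: 0.4505 × 0.034 × 0.24 = 0.00367608
  FleetOne: 0.3175 × 0.02 × 0.178 = 0.0011303
  Arrow: 0.232 × 0.104 × 0.168 = 0.004053504
Normalizing constant = 0.008859884.
P(FleetOne | evidence) = 0.0011303 / 0.008859884 ≈ 0.128.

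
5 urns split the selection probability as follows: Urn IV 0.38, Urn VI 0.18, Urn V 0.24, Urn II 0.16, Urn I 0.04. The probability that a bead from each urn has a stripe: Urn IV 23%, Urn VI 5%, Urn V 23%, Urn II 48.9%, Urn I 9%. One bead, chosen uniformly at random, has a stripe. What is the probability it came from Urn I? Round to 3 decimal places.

Unnormalized posteriors (prior × likelihood):
  Urn IV: 0.38 × 0.23 = 0.0874
  Urn VI: 0.18 × 0.05 = 0.009
  Urn V: 0.24 × 0.23 = 0.0552
  Urn II: 0.16 × 0.489 = 0.07824
  Urn I: 0.04 × 0.09 = 0.0036
Normalizing constant = 0.23344.
P(Urn I | evidence) = 0.0036 / 0.23344 ≈ 0.015.

0.015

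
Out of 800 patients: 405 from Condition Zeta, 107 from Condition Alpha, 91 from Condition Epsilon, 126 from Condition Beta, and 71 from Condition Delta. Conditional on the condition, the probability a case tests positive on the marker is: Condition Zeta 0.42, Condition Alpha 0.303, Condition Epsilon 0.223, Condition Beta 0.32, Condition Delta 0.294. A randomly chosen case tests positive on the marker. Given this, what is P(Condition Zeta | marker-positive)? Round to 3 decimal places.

0.599

Compute prior × likelihood for every hypothesis:
  Condition Zeta: 0.50625 × 0.42 = 0.212625
  Condition Alpha: 0.13375 × 0.303 = 0.04052625
  Condition Epsilon: 0.11375 × 0.223 = 0.02536625
  Condition Beta: 0.1575 × 0.32 = 0.0504
  Condition Delta: 0.08875 × 0.294 = 0.0260925
Total = 0.35501.
P(Condition Zeta | evidence) = 0.212625 / 0.35501 ≈ 0.599.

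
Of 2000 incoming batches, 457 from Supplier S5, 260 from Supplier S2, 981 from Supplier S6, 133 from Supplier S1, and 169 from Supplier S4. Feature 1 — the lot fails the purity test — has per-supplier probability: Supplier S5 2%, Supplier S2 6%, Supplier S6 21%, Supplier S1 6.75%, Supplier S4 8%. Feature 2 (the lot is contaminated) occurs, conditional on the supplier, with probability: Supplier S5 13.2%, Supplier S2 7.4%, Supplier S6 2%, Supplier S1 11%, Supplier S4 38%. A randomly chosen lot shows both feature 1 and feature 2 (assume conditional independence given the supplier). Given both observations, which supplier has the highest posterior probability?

Supplier S4

Prior × likelihood for each hypothesis:
  Supplier S5: 0.2285 × 0.02 × 0.132 = 0.00060324
  Supplier S2: 0.13 × 0.06 × 0.074 = 0.0005772
  Supplier S6: 0.4905 × 0.21 × 0.02 = 0.0020601
  Supplier S1: 0.0665 × 0.0675 × 0.11 = 0.0004937625
  Supplier S4: 0.0845 × 0.08 × 0.38 = 0.0025688
Normalizing constant = 0.0063031025.
Largest term belongs to Supplier S4, so Supplier S4 is most probable.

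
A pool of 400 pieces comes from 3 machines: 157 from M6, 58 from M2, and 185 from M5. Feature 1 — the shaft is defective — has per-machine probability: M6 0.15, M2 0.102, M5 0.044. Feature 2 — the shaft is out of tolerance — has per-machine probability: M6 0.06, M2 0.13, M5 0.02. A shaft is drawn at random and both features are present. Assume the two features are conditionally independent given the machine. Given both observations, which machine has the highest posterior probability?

Compute prior × likelihood for every hypothesis:
  M6: 0.3925 × 0.15 × 0.06 = 0.0035325
  M2: 0.145 × 0.102 × 0.13 = 0.0019227
  M5: 0.4625 × 0.044 × 0.02 = 0.000407
Normalizing constant = 0.0058622.
Largest term belongs to M6, so M6 is most probable.

M6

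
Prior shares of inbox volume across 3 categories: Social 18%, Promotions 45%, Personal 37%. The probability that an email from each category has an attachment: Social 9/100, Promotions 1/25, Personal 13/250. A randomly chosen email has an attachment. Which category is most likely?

Personal

Unnormalized posteriors (prior × likelihood):
  Social: 0.18 × 0.09 = 0.0162
  Promotions: 0.45 × 0.04 = 0.018
  Personal: 0.37 × 0.052 = 0.01924
Total = 0.05344.
Largest term belongs to Personal, so Personal is most probable.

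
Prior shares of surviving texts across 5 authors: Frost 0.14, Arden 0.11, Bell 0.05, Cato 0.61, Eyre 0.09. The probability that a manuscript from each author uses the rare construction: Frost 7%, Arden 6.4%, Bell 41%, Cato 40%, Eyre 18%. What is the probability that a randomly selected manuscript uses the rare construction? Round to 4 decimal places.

0.2975

By Bayes' rule, posterior ∝ prior × likelihood:
  Frost: 0.14 × 0.07 = 0.0098
  Arden: 0.11 × 0.064 = 0.00704
  Bell: 0.05 × 0.41 = 0.0205
  Cato: 0.61 × 0.4 = 0.244
  Eyre: 0.09 × 0.18 = 0.0162
P(rare-form) = 0.0098 + 0.00704 + 0.0205 + 0.244 + 0.0162 = 0.29754 → 0.2975.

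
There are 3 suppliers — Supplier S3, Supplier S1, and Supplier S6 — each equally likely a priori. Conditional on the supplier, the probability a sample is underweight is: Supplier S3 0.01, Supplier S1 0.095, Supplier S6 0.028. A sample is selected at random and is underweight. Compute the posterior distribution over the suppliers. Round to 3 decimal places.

With a uniform prior (1/3 each), posterior ∝ likelihood:
  Supplier S3: 0.01
  Supplier S1: 0.095
  Supplier S6: 0.028
Normalizing constant = 0.133.
P(Supplier S3 | underweight) = 0.01/0.133 ≈ 0.075
P(Supplier S1 | underweight) = 0.095/0.133 ≈ 0.714
P(Supplier S6 | underweight) = 0.028/0.133 ≈ 0.211
(Check: 0.075+0.714+0.211 = 1.000.)

Supplier S3 0.075, Supplier S1 0.714, Supplier S6 0.211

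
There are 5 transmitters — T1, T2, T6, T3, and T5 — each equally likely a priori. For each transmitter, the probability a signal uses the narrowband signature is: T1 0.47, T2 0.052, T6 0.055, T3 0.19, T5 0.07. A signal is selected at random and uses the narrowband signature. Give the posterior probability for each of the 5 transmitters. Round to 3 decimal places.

Since the prior is uniform, the posterior is proportional to the likelihood:
  T1: 0.47
  T2: 0.052
  T6: 0.055
  T3: 0.19
  T5: 0.07
Normalizing constant = 0.837.
P(T1 | narrowband) = 0.47/0.837 ≈ 0.562
P(T2 | narrowband) = 0.052/0.837 ≈ 0.062
P(T6 | narrowband) = 0.055/0.837 ≈ 0.066
P(T3 | narrowband) = 0.19/0.837 ≈ 0.227
P(T5 | narrowband) = 0.07/0.837 ≈ 0.084
(Check: 0.562+0.062+0.066+0.227+0.084 = 1.001.)

T1 0.562, T2 0.062, T6 0.066, T3 0.227, T5 0.084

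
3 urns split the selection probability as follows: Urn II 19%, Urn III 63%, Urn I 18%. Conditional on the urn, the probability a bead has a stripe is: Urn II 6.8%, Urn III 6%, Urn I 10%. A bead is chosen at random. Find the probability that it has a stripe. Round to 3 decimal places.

0.069

Unnormalized posteriors (prior × likelihood):
  Urn II: 0.19 × 0.068 = 0.01292
  Urn III: 0.63 × 0.06 = 0.0378
  Urn I: 0.18 × 0.1 = 0.018
P(striped) = 0.01292 + 0.0378 + 0.018 = 0.06872 → 0.069.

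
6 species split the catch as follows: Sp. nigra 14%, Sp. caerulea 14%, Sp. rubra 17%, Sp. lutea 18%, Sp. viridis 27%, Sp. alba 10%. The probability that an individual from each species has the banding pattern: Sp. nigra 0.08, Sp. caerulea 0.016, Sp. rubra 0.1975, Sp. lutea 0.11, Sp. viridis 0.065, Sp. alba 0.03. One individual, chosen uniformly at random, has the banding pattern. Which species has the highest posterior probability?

Sp. rubra

By Bayes' rule, posterior ∝ prior × likelihood:
  Sp. nigra: 0.14 × 0.08 = 0.0112
  Sp. caerulea: 0.14 × 0.016 = 0.00224
  Sp. rubra: 0.17 × 0.1975 = 0.033575
  Sp. lutea: 0.18 × 0.11 = 0.0198
  Sp. viridis: 0.27 × 0.065 = 0.01755
  Sp. alba: 0.1 × 0.03 = 0.003
Total = 0.087365.
Largest term belongs to Sp. rubra, so Sp. rubra is most probable.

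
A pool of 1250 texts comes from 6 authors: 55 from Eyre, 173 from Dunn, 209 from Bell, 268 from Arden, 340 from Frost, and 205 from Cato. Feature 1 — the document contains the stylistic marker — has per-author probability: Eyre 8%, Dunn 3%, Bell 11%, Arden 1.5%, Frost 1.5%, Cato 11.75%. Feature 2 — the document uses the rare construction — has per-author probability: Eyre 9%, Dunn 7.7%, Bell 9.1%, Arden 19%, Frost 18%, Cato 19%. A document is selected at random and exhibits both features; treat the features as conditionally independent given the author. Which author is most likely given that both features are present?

Prior × likelihood for each hypothesis:
  Eyre: 0.044 × 0.08 × 0.09 = 0.0003168
  Dunn: 0.1384 × 0.03 × 0.077 = 0.000319704
  Bell: 0.1672 × 0.11 × 0.091 = 0.001673672
  Arden: 0.2144 × 0.015 × 0.19 = 0.00061104
  Frost: 0.272 × 0.015 × 0.18 = 0.0007344
  Cato: 0.164 × 0.1175 × 0.19 = 0.0036613
Sum = 0.007316916.
Largest term belongs to Cato, so Cato is most probable.

Cato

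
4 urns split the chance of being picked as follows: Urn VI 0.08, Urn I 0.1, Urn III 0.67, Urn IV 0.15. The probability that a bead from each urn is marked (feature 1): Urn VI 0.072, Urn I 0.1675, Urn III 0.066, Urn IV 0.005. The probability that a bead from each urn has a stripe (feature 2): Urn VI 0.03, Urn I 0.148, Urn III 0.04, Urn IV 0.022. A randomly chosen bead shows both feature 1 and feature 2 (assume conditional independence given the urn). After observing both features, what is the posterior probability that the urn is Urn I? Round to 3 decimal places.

0.559

By Bayes' rule, posterior ∝ prior × likelihood:
  Urn VI: 0.08 × 0.072 × 0.03 = 0.0001728
  Urn I: 0.1 × 0.1675 × 0.148 = 0.002479
  Urn III: 0.67 × 0.066 × 0.04 = 0.0017688
  Urn IV: 0.15 × 0.005 × 0.022 = 0.0000165
Normalizing constant = 0.0044371.
P(Urn I | evidence) = 0.002479 / 0.0044371 ≈ 0.559.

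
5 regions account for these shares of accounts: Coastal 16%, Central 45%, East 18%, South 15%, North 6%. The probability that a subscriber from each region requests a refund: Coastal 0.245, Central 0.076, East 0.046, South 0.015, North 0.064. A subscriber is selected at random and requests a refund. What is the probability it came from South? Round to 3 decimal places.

Compute prior × likelihood for every hypothesis:
  Coastal: 0.16 × 0.245 = 0.0392
  Central: 0.45 × 0.076 = 0.0342
  East: 0.18 × 0.046 = 0.00828
  South: 0.15 × 0.015 = 0.00225
  North: 0.06 × 0.064 = 0.00384
Total = 0.08777.
P(South | evidence) = 0.00225 / 0.08777 ≈ 0.026.

0.026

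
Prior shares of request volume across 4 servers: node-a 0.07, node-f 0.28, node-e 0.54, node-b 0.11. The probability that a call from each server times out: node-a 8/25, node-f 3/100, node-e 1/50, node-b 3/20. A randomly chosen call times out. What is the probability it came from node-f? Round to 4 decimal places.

Compute prior × likelihood for every hypothesis:
  node-a: 0.07 × 0.32 = 0.0224
  node-f: 0.28 × 0.03 = 0.0084
  node-e: 0.54 × 0.02 = 0.0108
  node-b: 0.11 × 0.15 = 0.0165
Normalizing constant = 0.0581.
P(node-f | evidence) = 0.0084 / 0.0581 ≈ 0.1446.

0.1446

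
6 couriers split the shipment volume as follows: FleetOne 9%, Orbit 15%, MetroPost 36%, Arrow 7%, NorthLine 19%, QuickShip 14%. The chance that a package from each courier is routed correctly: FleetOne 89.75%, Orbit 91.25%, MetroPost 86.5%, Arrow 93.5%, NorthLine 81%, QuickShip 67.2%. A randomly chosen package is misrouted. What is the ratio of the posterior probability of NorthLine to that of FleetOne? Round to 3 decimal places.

3.913

Taking complements, P(misrouted | each) = FleetOne 0.1025, Orbit 0.0875, MetroPost 0.135, Arrow 0.065, NorthLine 0.19, QuickShip 0.328.
Unnormalized posteriors (prior × likelihood):
  FleetOne: 0.09 × 0.1025 = 0.009225
  Orbit: 0.15 × 0.0875 = 0.013125
  MetroPost: 0.36 × 0.135 = 0.0486
  Arrow: 0.07 × 0.065 = 0.00455
  NorthLine: 0.19 × 0.19 = 0.0361
  QuickShip: 0.14 × 0.328 = 0.04592
Normalizing constant = 0.15752.
The ratio is 0.0361 / 0.009225 (the normalizer cancels) = 3.913.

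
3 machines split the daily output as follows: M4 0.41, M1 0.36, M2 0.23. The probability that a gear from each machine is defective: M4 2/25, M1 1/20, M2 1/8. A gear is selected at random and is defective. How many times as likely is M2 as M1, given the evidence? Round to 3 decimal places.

1.597

Prior × likelihood for each hypothesis:
  M4: 0.41 × 0.08 = 0.0328
  M1: 0.36 × 0.05 = 0.018
  M2: 0.23 × 0.125 = 0.02875
Total = 0.07955.
The ratio is 0.02875 / 0.018 (the normalizer cancels) = 1.597.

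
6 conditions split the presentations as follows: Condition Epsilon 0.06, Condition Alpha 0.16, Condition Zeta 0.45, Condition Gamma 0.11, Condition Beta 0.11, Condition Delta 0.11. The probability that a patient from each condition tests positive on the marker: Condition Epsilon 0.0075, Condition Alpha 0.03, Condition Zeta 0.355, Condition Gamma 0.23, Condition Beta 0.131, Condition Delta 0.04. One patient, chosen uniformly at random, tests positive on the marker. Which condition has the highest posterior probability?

Compute prior × likelihood for every hypothesis:
  Condition Epsilon: 0.06 × 0.0075 = 0.00045
  Condition Alpha: 0.16 × 0.03 = 0.0048
  Condition Zeta: 0.45 × 0.355 = 0.15975
  Condition Gamma: 0.11 × 0.23 = 0.0253
  Condition Beta: 0.11 × 0.131 = 0.01441
  Condition Delta: 0.11 × 0.04 = 0.0044
Total = 0.20911.
Largest term belongs to Condition Zeta, so Condition Zeta is most probable.

Condition Zeta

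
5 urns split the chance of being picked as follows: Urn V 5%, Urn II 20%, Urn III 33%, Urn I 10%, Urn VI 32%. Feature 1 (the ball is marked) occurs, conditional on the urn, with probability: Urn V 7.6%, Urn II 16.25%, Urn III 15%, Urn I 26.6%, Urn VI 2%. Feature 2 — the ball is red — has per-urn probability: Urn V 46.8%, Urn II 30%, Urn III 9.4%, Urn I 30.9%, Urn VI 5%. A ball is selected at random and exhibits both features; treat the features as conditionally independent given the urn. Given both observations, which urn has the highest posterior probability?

Urn II

Compute prior × likelihood for every hypothesis:
  Urn V: 0.05 × 0.076 × 0.468 = 0.0017784
  Urn II: 0.2 × 0.1625 × 0.3 = 0.00975
  Urn III: 0.33 × 0.15 × 0.094 = 0.004653
  Urn I: 0.1 × 0.266 × 0.309 = 0.0082194
  Urn VI: 0.32 × 0.02 × 0.05 = 0.00032
Total = 0.0247208.
Largest term belongs to Urn II, so Urn II is most probable.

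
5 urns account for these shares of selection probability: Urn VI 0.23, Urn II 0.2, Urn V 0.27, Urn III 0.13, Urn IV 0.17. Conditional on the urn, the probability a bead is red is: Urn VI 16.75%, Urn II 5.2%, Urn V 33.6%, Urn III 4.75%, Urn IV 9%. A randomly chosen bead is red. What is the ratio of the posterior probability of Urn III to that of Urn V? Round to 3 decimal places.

Prior × likelihood for each hypothesis:
  Urn VI: 0.23 × 0.1675 = 0.038525
  Urn II: 0.2 × 0.052 = 0.0104
  Urn V: 0.27 × 0.336 = 0.09072
  Urn III: 0.13 × 0.0475 = 0.006175
  Urn IV: 0.17 × 0.09 = 0.0153
Sum = 0.16112.
The ratio is 0.006175 / 0.09072 (the normalizer cancels) = 0.068.

0.068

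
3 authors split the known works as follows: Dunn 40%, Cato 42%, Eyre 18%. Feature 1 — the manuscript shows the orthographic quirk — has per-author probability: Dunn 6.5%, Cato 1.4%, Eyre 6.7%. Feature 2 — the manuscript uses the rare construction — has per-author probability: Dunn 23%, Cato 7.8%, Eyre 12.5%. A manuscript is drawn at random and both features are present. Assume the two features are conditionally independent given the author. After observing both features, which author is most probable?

Dunn

By Bayes' rule, posterior ∝ prior × likelihood:
  Dunn: 0.4 × 0.065 × 0.23 = 0.00598
  Cato: 0.42 × 0.014 × 0.078 = 0.00045864
  Eyre: 0.18 × 0.067 × 0.125 = 0.0015075
Sum = 0.00794614.
Largest term belongs to Dunn, so Dunn is most probable.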